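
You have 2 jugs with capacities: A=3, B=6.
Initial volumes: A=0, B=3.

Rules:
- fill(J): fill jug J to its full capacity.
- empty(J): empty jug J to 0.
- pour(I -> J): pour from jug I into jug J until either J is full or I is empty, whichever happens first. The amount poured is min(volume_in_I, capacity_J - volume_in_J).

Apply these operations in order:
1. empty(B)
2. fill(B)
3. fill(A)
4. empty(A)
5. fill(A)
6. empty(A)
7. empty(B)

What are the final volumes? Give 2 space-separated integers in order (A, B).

Answer: 0 0

Derivation:
Step 1: empty(B) -> (A=0 B=0)
Step 2: fill(B) -> (A=0 B=6)
Step 3: fill(A) -> (A=3 B=6)
Step 4: empty(A) -> (A=0 B=6)
Step 5: fill(A) -> (A=3 B=6)
Step 6: empty(A) -> (A=0 B=6)
Step 7: empty(B) -> (A=0 B=0)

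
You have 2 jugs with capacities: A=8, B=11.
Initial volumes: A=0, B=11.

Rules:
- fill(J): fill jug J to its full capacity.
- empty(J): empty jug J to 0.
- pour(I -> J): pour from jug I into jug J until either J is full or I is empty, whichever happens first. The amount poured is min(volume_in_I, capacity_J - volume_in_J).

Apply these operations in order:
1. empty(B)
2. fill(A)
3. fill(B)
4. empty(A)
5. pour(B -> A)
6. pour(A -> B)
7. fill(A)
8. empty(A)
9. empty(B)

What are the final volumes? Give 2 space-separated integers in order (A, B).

Answer: 0 0

Derivation:
Step 1: empty(B) -> (A=0 B=0)
Step 2: fill(A) -> (A=8 B=0)
Step 3: fill(B) -> (A=8 B=11)
Step 4: empty(A) -> (A=0 B=11)
Step 5: pour(B -> A) -> (A=8 B=3)
Step 6: pour(A -> B) -> (A=0 B=11)
Step 7: fill(A) -> (A=8 B=11)
Step 8: empty(A) -> (A=0 B=11)
Step 9: empty(B) -> (A=0 B=0)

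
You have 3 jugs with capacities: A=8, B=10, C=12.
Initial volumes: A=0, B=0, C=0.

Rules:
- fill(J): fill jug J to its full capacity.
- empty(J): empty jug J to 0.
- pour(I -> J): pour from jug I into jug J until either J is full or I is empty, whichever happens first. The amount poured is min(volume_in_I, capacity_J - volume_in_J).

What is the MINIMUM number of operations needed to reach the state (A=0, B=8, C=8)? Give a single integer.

BFS from (A=0, B=0, C=0). One shortest path:
  1. fill(A) -> (A=8 B=0 C=0)
  2. pour(A -> B) -> (A=0 B=8 C=0)
  3. fill(A) -> (A=8 B=8 C=0)
  4. pour(A -> C) -> (A=0 B=8 C=8)
Reached target in 4 moves.

Answer: 4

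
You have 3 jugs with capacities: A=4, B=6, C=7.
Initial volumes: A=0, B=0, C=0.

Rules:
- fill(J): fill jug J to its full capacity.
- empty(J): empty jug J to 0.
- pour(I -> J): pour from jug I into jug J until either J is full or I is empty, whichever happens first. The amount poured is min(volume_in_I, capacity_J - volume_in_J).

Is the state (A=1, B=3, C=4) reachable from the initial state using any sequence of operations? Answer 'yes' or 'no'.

BFS explored all 190 reachable states.
Reachable set includes: (0,0,0), (0,0,1), (0,0,2), (0,0,3), (0,0,4), (0,0,5), (0,0,6), (0,0,7), (0,1,0), (0,1,1), (0,1,2), (0,1,3) ...
Target (A=1, B=3, C=4) not in reachable set → no.

Answer: no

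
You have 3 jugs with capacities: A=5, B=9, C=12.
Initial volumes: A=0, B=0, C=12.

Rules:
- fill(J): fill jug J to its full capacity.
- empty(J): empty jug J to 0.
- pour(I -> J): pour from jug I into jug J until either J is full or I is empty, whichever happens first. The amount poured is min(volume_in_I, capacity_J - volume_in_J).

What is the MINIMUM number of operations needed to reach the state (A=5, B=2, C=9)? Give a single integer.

BFS from (A=0, B=0, C=12). One shortest path:
  1. pour(C -> B) -> (A=0 B=9 C=3)
  2. pour(C -> A) -> (A=3 B=9 C=0)
  3. pour(B -> C) -> (A=3 B=0 C=9)
  4. fill(B) -> (A=3 B=9 C=9)
  5. pour(B -> A) -> (A=5 B=7 C=9)
  6. empty(A) -> (A=0 B=7 C=9)
  7. pour(B -> A) -> (A=5 B=2 C=9)
Reached target in 7 moves.

Answer: 7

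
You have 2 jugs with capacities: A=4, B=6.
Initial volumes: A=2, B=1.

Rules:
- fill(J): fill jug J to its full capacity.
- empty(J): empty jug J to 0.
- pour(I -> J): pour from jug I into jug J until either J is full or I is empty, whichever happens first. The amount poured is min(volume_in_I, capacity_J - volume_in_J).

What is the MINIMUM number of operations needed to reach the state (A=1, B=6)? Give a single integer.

BFS from (A=2, B=1). One shortest path:
  1. empty(A) -> (A=0 B=1)
  2. pour(B -> A) -> (A=1 B=0)
  3. fill(B) -> (A=1 B=6)
Reached target in 3 moves.

Answer: 3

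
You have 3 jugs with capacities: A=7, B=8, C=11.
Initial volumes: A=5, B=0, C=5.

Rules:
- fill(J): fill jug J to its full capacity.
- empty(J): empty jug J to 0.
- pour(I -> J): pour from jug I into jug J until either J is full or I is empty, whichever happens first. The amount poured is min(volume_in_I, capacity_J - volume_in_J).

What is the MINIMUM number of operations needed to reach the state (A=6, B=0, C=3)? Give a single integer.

BFS from (A=5, B=0, C=5). One shortest path:
  1. fill(C) -> (A=5 B=0 C=11)
  2. pour(C -> B) -> (A=5 B=8 C=3)
  3. pour(B -> A) -> (A=7 B=6 C=3)
  4. empty(A) -> (A=0 B=6 C=3)
  5. pour(B -> A) -> (A=6 B=0 C=3)
Reached target in 5 moves.

Answer: 5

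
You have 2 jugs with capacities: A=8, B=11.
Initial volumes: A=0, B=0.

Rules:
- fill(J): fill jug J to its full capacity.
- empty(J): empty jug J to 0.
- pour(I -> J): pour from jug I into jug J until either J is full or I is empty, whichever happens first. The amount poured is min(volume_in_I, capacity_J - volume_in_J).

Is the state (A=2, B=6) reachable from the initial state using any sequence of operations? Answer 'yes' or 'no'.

Answer: no

Derivation:
BFS explored all 38 reachable states.
Reachable set includes: (0,0), (0,1), (0,2), (0,3), (0,4), (0,5), (0,6), (0,7), (0,8), (0,9), (0,10), (0,11) ...
Target (A=2, B=6) not in reachable set → no.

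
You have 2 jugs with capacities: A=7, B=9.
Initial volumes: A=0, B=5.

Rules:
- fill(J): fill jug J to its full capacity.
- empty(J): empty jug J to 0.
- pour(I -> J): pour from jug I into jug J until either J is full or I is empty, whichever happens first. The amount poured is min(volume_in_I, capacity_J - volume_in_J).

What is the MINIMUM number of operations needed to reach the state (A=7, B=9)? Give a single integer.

BFS from (A=0, B=5). One shortest path:
  1. fill(A) -> (A=7 B=5)
  2. fill(B) -> (A=7 B=9)
Reached target in 2 moves.

Answer: 2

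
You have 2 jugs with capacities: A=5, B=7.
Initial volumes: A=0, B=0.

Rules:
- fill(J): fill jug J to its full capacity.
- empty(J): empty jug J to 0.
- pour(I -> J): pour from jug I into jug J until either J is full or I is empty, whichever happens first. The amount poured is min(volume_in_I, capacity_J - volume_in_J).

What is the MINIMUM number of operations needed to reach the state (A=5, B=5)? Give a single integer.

BFS from (A=0, B=0). One shortest path:
  1. fill(A) -> (A=5 B=0)
  2. pour(A -> B) -> (A=0 B=5)
  3. fill(A) -> (A=5 B=5)
Reached target in 3 moves.

Answer: 3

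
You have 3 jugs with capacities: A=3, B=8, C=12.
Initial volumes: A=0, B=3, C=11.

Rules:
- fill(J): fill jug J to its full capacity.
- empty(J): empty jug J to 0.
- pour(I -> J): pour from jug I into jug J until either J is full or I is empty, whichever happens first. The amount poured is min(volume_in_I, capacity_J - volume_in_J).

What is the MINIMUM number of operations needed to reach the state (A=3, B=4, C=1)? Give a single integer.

Answer: 8

Derivation:
BFS from (A=0, B=3, C=11). One shortest path:
  1. fill(A) -> (A=3 B=3 C=11)
  2. pour(A -> B) -> (A=0 B=6 C=11)
  3. fill(A) -> (A=3 B=6 C=11)
  4. pour(A -> B) -> (A=1 B=8 C=11)
  5. pour(B -> C) -> (A=1 B=7 C=12)
  6. empty(C) -> (A=1 B=7 C=0)
  7. pour(A -> C) -> (A=0 B=7 C=1)
  8. pour(B -> A) -> (A=3 B=4 C=1)
Reached target in 8 moves.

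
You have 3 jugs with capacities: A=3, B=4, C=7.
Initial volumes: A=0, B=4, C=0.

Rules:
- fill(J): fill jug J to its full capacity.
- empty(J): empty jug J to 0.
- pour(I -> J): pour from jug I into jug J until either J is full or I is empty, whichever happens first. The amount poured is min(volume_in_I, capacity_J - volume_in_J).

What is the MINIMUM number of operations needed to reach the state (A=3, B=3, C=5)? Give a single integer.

BFS from (A=0, B=4, C=0). One shortest path:
  1. pour(B -> A) -> (A=3 B=1 C=0)
  2. pour(A -> C) -> (A=0 B=1 C=3)
  3. pour(B -> A) -> (A=1 B=0 C=3)
  4. pour(C -> B) -> (A=1 B=3 C=0)
  5. fill(C) -> (A=1 B=3 C=7)
  6. pour(C -> A) -> (A=3 B=3 C=5)
Reached target in 6 moves.

Answer: 6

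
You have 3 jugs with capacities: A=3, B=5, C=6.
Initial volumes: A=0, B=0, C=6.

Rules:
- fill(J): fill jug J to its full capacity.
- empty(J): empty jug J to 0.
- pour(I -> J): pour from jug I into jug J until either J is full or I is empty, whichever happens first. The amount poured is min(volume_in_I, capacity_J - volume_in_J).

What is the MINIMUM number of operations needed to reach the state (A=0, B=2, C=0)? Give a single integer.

BFS from (A=0, B=0, C=6). One shortest path:
  1. fill(B) -> (A=0 B=5 C=6)
  2. empty(C) -> (A=0 B=5 C=0)
  3. pour(B -> A) -> (A=3 B=2 C=0)
  4. empty(A) -> (A=0 B=2 C=0)
Reached target in 4 moves.

Answer: 4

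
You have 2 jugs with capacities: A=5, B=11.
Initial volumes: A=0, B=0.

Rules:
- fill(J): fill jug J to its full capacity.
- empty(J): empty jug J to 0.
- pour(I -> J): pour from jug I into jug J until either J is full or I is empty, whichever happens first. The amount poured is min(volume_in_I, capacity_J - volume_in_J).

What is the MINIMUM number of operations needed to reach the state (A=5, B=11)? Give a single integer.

Answer: 2

Derivation:
BFS from (A=0, B=0). One shortest path:
  1. fill(A) -> (A=5 B=0)
  2. fill(B) -> (A=5 B=11)
Reached target in 2 moves.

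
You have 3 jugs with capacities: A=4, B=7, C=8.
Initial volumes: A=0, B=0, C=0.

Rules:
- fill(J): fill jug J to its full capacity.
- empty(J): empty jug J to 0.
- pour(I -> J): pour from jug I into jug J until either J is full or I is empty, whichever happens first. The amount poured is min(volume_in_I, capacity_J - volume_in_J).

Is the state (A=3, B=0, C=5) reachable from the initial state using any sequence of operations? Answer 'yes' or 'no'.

Answer: yes

Derivation:
BFS from (A=0, B=0, C=0):
  1. fill(C) -> (A=0 B=0 C=8)
  2. pour(C -> B) -> (A=0 B=7 C=1)
  3. pour(B -> A) -> (A=4 B=3 C=1)
  4. pour(A -> C) -> (A=0 B=3 C=5)
  5. pour(B -> A) -> (A=3 B=0 C=5)
Target reached → yes.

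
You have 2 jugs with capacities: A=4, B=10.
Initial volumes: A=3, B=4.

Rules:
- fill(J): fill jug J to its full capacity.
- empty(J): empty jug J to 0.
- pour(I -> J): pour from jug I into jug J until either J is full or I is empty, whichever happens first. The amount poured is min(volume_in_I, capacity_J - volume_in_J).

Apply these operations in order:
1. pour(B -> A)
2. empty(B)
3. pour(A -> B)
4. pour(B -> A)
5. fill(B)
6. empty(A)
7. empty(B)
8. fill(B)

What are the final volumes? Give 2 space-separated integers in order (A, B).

Answer: 0 10

Derivation:
Step 1: pour(B -> A) -> (A=4 B=3)
Step 2: empty(B) -> (A=4 B=0)
Step 3: pour(A -> B) -> (A=0 B=4)
Step 4: pour(B -> A) -> (A=4 B=0)
Step 5: fill(B) -> (A=4 B=10)
Step 6: empty(A) -> (A=0 B=10)
Step 7: empty(B) -> (A=0 B=0)
Step 8: fill(B) -> (A=0 B=10)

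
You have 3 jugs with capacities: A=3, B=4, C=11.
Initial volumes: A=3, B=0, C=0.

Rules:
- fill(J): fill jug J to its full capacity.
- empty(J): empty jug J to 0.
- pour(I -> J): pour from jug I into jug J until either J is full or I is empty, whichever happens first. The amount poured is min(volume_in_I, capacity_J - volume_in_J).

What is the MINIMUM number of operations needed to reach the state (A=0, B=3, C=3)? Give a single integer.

BFS from (A=3, B=0, C=0). One shortest path:
  1. pour(A -> B) -> (A=0 B=3 C=0)
  2. fill(A) -> (A=3 B=3 C=0)
  3. pour(A -> C) -> (A=0 B=3 C=3)
Reached target in 3 moves.

Answer: 3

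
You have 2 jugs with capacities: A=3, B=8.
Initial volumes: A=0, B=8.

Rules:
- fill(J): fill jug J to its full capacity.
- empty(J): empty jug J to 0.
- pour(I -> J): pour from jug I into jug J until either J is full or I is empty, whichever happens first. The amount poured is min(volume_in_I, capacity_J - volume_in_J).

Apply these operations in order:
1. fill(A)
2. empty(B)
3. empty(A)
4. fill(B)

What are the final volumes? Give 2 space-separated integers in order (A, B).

Step 1: fill(A) -> (A=3 B=8)
Step 2: empty(B) -> (A=3 B=0)
Step 3: empty(A) -> (A=0 B=0)
Step 4: fill(B) -> (A=0 B=8)

Answer: 0 8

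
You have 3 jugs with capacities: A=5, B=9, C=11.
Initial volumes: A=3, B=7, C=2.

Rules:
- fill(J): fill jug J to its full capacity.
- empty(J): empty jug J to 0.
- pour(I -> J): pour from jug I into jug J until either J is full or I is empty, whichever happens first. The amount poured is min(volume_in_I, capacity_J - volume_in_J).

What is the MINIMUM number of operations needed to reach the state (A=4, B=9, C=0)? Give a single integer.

BFS from (A=3, B=7, C=2). One shortest path:
  1. empty(A) -> (A=0 B=7 C=2)
  2. empty(B) -> (A=0 B=0 C=2)
  3. pour(C -> A) -> (A=2 B=0 C=0)
  4. fill(C) -> (A=2 B=0 C=11)
  5. pour(C -> B) -> (A=2 B=9 C=2)
  6. pour(C -> A) -> (A=4 B=9 C=0)
Reached target in 6 moves.

Answer: 6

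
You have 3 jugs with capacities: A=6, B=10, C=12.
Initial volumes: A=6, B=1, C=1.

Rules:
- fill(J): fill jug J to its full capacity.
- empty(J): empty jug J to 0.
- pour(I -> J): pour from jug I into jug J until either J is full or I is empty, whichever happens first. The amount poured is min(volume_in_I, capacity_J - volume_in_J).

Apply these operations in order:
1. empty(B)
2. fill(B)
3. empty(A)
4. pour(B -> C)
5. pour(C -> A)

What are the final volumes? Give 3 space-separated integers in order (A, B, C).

Answer: 6 0 5

Derivation:
Step 1: empty(B) -> (A=6 B=0 C=1)
Step 2: fill(B) -> (A=6 B=10 C=1)
Step 3: empty(A) -> (A=0 B=10 C=1)
Step 4: pour(B -> C) -> (A=0 B=0 C=11)
Step 5: pour(C -> A) -> (A=6 B=0 C=5)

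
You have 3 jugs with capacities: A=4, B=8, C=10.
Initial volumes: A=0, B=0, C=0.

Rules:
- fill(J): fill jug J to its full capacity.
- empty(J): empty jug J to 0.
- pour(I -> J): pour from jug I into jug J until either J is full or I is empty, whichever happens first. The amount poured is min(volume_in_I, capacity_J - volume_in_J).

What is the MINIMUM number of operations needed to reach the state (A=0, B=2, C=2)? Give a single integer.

Answer: 7

Derivation:
BFS from (A=0, B=0, C=0). One shortest path:
  1. fill(A) -> (A=4 B=0 C=0)
  2. fill(B) -> (A=4 B=8 C=0)
  3. pour(B -> C) -> (A=4 B=0 C=8)
  4. pour(A -> C) -> (A=2 B=0 C=10)
  5. pour(C -> B) -> (A=2 B=8 C=2)
  6. empty(B) -> (A=2 B=0 C=2)
  7. pour(A -> B) -> (A=0 B=2 C=2)
Reached target in 7 moves.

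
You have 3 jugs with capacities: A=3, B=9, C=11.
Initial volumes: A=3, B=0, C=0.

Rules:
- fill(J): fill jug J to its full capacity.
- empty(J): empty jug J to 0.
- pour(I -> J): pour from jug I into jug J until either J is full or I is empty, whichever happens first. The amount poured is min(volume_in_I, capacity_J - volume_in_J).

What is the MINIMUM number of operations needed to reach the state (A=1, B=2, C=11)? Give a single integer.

Answer: 7

Derivation:
BFS from (A=3, B=0, C=0). One shortest path:
  1. fill(B) -> (A=3 B=9 C=0)
  2. pour(B -> C) -> (A=3 B=0 C=9)
  3. pour(A -> C) -> (A=1 B=0 C=11)
  4. pour(C -> B) -> (A=1 B=9 C=2)
  5. empty(B) -> (A=1 B=0 C=2)
  6. pour(C -> B) -> (A=1 B=2 C=0)
  7. fill(C) -> (A=1 B=2 C=11)
Reached target in 7 moves.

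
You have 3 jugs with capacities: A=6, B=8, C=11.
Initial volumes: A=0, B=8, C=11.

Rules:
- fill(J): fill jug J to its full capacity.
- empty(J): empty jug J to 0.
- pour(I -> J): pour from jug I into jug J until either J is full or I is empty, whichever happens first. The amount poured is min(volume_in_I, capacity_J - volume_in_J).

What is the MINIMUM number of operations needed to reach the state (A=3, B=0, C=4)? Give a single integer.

Answer: 8

Derivation:
BFS from (A=0, B=8, C=11). One shortest path:
  1. pour(B -> A) -> (A=6 B=2 C=11)
  2. empty(A) -> (A=0 B=2 C=11)
  3. pour(B -> A) -> (A=2 B=0 C=11)
  4. pour(C -> B) -> (A=2 B=8 C=3)
  5. pour(B -> A) -> (A=6 B=4 C=3)
  6. empty(A) -> (A=0 B=4 C=3)
  7. pour(C -> A) -> (A=3 B=4 C=0)
  8. pour(B -> C) -> (A=3 B=0 C=4)
Reached target in 8 moves.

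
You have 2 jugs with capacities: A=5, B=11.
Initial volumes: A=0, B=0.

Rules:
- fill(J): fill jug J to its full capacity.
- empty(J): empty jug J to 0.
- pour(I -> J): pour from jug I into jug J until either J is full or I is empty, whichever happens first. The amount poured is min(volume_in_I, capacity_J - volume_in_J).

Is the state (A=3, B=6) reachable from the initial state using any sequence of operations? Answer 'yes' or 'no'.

Answer: no

Derivation:
BFS explored all 32 reachable states.
Reachable set includes: (0,0), (0,1), (0,2), (0,3), (0,4), (0,5), (0,6), (0,7), (0,8), (0,9), (0,10), (0,11) ...
Target (A=3, B=6) not in reachable set → no.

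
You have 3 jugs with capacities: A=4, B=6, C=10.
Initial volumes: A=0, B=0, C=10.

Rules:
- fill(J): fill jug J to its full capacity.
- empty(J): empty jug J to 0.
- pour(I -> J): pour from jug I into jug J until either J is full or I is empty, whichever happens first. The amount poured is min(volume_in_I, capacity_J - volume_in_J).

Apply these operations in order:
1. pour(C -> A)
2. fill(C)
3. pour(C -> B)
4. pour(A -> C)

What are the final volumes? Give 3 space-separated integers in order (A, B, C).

Answer: 0 6 8

Derivation:
Step 1: pour(C -> A) -> (A=4 B=0 C=6)
Step 2: fill(C) -> (A=4 B=0 C=10)
Step 3: pour(C -> B) -> (A=4 B=6 C=4)
Step 4: pour(A -> C) -> (A=0 B=6 C=8)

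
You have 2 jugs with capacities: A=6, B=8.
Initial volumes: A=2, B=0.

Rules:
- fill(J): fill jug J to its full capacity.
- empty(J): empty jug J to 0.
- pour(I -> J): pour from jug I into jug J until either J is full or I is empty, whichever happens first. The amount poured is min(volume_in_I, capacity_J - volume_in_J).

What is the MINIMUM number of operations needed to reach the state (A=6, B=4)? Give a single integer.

Answer: 2

Derivation:
BFS from (A=2, B=0). One shortest path:
  1. fill(B) -> (A=2 B=8)
  2. pour(B -> A) -> (A=6 B=4)
Reached target in 2 moves.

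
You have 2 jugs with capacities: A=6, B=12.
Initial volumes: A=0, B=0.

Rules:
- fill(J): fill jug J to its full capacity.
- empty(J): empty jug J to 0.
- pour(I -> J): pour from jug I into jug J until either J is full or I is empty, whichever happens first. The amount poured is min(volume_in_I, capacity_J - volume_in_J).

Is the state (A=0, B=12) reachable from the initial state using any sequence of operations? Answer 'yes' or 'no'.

BFS from (A=0, B=0):
  1. fill(B) -> (A=0 B=12)
Target reached → yes.

Answer: yes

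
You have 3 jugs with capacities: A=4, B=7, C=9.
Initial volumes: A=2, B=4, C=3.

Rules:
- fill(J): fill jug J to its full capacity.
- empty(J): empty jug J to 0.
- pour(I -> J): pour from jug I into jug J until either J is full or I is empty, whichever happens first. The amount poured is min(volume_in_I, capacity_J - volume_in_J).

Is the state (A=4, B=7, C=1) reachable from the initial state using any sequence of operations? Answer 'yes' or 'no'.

Answer: yes

Derivation:
BFS from (A=2, B=4, C=3):
  1. fill(B) -> (A=2 B=7 C=3)
  2. pour(C -> A) -> (A=4 B=7 C=1)
Target reached → yes.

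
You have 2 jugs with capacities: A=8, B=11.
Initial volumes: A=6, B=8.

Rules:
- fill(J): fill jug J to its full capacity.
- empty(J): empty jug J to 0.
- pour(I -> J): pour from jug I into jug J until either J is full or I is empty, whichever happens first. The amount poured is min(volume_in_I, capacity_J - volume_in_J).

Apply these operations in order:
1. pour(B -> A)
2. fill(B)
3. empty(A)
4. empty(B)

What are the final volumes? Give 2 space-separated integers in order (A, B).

Answer: 0 0

Derivation:
Step 1: pour(B -> A) -> (A=8 B=6)
Step 2: fill(B) -> (A=8 B=11)
Step 3: empty(A) -> (A=0 B=11)
Step 4: empty(B) -> (A=0 B=0)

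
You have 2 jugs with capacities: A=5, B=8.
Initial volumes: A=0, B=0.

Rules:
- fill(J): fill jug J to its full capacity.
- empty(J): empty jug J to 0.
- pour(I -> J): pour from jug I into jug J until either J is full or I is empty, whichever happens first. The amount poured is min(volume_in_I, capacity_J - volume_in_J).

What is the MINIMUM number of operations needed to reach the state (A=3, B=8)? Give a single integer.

BFS from (A=0, B=0). One shortest path:
  1. fill(B) -> (A=0 B=8)
  2. pour(B -> A) -> (A=5 B=3)
  3. empty(A) -> (A=0 B=3)
  4. pour(B -> A) -> (A=3 B=0)
  5. fill(B) -> (A=3 B=8)
Reached target in 5 moves.

Answer: 5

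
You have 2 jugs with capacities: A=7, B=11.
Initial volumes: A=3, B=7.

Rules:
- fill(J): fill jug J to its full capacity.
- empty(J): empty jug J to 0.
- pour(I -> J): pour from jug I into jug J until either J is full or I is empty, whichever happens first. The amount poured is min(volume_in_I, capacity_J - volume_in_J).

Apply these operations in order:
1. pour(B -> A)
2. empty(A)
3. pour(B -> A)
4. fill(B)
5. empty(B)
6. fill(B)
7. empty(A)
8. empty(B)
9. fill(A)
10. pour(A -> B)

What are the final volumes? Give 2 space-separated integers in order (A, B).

Step 1: pour(B -> A) -> (A=7 B=3)
Step 2: empty(A) -> (A=0 B=3)
Step 3: pour(B -> A) -> (A=3 B=0)
Step 4: fill(B) -> (A=3 B=11)
Step 5: empty(B) -> (A=3 B=0)
Step 6: fill(B) -> (A=3 B=11)
Step 7: empty(A) -> (A=0 B=11)
Step 8: empty(B) -> (A=0 B=0)
Step 9: fill(A) -> (A=7 B=0)
Step 10: pour(A -> B) -> (A=0 B=7)

Answer: 0 7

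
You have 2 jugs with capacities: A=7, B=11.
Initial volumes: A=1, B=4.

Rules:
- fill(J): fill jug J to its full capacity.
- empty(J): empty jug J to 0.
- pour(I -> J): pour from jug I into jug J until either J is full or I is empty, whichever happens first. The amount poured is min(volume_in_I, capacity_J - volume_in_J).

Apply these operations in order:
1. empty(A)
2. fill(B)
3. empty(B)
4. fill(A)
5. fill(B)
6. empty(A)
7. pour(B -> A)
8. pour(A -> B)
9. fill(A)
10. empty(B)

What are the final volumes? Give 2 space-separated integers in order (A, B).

Answer: 7 0

Derivation:
Step 1: empty(A) -> (A=0 B=4)
Step 2: fill(B) -> (A=0 B=11)
Step 3: empty(B) -> (A=0 B=0)
Step 4: fill(A) -> (A=7 B=0)
Step 5: fill(B) -> (A=7 B=11)
Step 6: empty(A) -> (A=0 B=11)
Step 7: pour(B -> A) -> (A=7 B=4)
Step 8: pour(A -> B) -> (A=0 B=11)
Step 9: fill(A) -> (A=7 B=11)
Step 10: empty(B) -> (A=7 B=0)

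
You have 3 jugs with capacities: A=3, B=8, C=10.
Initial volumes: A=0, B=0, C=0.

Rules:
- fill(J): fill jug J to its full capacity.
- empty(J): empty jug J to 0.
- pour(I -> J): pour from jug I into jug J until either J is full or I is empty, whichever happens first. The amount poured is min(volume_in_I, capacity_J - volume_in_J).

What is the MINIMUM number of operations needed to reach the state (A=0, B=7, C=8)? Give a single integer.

Answer: 7

Derivation:
BFS from (A=0, B=0, C=0). One shortest path:
  1. fill(C) -> (A=0 B=0 C=10)
  2. pour(C -> B) -> (A=0 B=8 C=2)
  3. pour(C -> A) -> (A=2 B=8 C=0)
  4. pour(B -> C) -> (A=2 B=0 C=8)
  5. fill(B) -> (A=2 B=8 C=8)
  6. pour(B -> A) -> (A=3 B=7 C=8)
  7. empty(A) -> (A=0 B=7 C=8)
Reached target in 7 moves.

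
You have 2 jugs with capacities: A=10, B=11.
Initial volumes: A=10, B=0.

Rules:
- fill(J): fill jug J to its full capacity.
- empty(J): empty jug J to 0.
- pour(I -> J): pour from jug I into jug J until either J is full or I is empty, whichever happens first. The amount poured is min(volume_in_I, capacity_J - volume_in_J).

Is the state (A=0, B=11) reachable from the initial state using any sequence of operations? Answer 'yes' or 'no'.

Answer: yes

Derivation:
BFS from (A=10, B=0):
  1. empty(A) -> (A=0 B=0)
  2. fill(B) -> (A=0 B=11)
Target reached → yes.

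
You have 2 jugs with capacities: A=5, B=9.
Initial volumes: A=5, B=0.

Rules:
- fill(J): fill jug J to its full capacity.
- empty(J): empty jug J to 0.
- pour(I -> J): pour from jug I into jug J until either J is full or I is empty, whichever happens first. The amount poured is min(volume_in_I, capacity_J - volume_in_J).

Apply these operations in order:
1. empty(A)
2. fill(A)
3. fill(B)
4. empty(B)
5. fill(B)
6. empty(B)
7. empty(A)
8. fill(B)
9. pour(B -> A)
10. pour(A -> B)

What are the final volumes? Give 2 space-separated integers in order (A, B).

Answer: 0 9

Derivation:
Step 1: empty(A) -> (A=0 B=0)
Step 2: fill(A) -> (A=5 B=0)
Step 3: fill(B) -> (A=5 B=9)
Step 4: empty(B) -> (A=5 B=0)
Step 5: fill(B) -> (A=5 B=9)
Step 6: empty(B) -> (A=5 B=0)
Step 7: empty(A) -> (A=0 B=0)
Step 8: fill(B) -> (A=0 B=9)
Step 9: pour(B -> A) -> (A=5 B=4)
Step 10: pour(A -> B) -> (A=0 B=9)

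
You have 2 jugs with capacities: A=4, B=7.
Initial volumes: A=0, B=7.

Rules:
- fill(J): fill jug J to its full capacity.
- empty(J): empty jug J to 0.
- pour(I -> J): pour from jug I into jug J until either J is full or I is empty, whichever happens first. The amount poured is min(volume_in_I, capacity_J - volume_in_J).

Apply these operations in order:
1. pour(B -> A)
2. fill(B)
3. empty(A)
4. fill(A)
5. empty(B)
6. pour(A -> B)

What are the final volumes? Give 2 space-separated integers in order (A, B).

Answer: 0 4

Derivation:
Step 1: pour(B -> A) -> (A=4 B=3)
Step 2: fill(B) -> (A=4 B=7)
Step 3: empty(A) -> (A=0 B=7)
Step 4: fill(A) -> (A=4 B=7)
Step 5: empty(B) -> (A=4 B=0)
Step 6: pour(A -> B) -> (A=0 B=4)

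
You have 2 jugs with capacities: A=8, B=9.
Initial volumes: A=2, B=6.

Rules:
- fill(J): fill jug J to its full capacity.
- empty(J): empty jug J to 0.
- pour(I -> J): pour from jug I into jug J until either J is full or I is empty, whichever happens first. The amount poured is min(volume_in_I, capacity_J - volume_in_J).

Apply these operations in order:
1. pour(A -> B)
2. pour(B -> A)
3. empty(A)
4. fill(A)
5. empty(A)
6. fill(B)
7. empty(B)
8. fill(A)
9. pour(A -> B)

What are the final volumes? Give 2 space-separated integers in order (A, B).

Step 1: pour(A -> B) -> (A=0 B=8)
Step 2: pour(B -> A) -> (A=8 B=0)
Step 3: empty(A) -> (A=0 B=0)
Step 4: fill(A) -> (A=8 B=0)
Step 5: empty(A) -> (A=0 B=0)
Step 6: fill(B) -> (A=0 B=9)
Step 7: empty(B) -> (A=0 B=0)
Step 8: fill(A) -> (A=8 B=0)
Step 9: pour(A -> B) -> (A=0 B=8)

Answer: 0 8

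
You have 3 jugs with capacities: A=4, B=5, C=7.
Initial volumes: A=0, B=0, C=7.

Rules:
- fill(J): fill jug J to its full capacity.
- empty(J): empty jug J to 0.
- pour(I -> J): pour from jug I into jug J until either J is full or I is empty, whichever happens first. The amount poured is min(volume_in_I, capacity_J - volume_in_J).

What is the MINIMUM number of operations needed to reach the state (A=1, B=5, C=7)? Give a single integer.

Answer: 5

Derivation:
BFS from (A=0, B=0, C=7). One shortest path:
  1. fill(B) -> (A=0 B=5 C=7)
  2. pour(B -> A) -> (A=4 B=1 C=7)
  3. empty(A) -> (A=0 B=1 C=7)
  4. pour(B -> A) -> (A=1 B=0 C=7)
  5. fill(B) -> (A=1 B=5 C=7)
Reached target in 5 moves.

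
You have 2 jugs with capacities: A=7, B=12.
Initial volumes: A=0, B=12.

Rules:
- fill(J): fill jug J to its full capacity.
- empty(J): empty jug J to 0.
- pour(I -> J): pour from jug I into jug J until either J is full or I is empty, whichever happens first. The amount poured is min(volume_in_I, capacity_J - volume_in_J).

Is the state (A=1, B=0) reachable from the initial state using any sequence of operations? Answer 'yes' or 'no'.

BFS from (A=0, B=12):
  1. pour(B -> A) -> (A=7 B=5)
  2. empty(A) -> (A=0 B=5)
  3. pour(B -> A) -> (A=5 B=0)
  4. fill(B) -> (A=5 B=12)
  5. pour(B -> A) -> (A=7 B=10)
  6. empty(A) -> (A=0 B=10)
  7. pour(B -> A) -> (A=7 B=3)
  8. empty(A) -> (A=0 B=3)
  9. pour(B -> A) -> (A=3 B=0)
  10. fill(B) -> (A=3 B=12)
  11. pour(B -> A) -> (A=7 B=8)
  12. empty(A) -> (A=0 B=8)
  13. pour(B -> A) -> (A=7 B=1)
  14. empty(A) -> (A=0 B=1)
  15. pour(B -> A) -> (A=1 B=0)
Target reached → yes.

Answer: yes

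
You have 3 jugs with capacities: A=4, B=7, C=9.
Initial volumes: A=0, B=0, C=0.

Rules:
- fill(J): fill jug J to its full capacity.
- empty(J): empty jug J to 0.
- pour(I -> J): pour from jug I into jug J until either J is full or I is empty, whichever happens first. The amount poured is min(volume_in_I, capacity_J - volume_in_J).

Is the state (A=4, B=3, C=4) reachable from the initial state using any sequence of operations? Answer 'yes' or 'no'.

BFS from (A=0, B=0, C=0):
  1. fill(A) -> (A=4 B=0 C=0)
  2. fill(B) -> (A=4 B=7 C=0)
  3. pour(A -> C) -> (A=0 B=7 C=4)
  4. pour(B -> A) -> (A=4 B=3 C=4)
Target reached → yes.

Answer: yes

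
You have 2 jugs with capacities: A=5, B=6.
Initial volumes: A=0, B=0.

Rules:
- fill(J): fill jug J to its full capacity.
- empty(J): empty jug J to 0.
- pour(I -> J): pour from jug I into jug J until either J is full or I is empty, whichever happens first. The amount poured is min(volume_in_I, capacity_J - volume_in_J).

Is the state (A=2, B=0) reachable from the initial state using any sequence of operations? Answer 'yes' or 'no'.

Answer: yes

Derivation:
BFS from (A=0, B=0):
  1. fill(B) -> (A=0 B=6)
  2. pour(B -> A) -> (A=5 B=1)
  3. empty(A) -> (A=0 B=1)
  4. pour(B -> A) -> (A=1 B=0)
  5. fill(B) -> (A=1 B=6)
  6. pour(B -> A) -> (A=5 B=2)
  7. empty(A) -> (A=0 B=2)
  8. pour(B -> A) -> (A=2 B=0)
Target reached → yes.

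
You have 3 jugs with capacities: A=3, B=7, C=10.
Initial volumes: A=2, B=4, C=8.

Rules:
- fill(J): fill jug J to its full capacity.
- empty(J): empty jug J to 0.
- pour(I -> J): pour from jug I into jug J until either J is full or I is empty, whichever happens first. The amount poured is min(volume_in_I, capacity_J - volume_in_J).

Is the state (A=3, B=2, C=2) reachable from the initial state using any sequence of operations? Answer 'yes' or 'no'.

BFS from (A=2, B=4, C=8):
  1. pour(B -> C) -> (A=2 B=2 C=10)
  2. empty(C) -> (A=2 B=2 C=0)
  3. pour(A -> C) -> (A=0 B=2 C=2)
  4. fill(A) -> (A=3 B=2 C=2)
Target reached → yes.

Answer: yes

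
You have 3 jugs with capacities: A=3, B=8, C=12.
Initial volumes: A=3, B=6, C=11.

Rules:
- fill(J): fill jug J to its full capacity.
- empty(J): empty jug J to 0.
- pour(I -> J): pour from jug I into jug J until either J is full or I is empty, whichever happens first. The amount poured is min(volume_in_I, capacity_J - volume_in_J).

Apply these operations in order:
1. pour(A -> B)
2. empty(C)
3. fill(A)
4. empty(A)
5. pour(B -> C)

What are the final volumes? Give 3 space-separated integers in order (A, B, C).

Step 1: pour(A -> B) -> (A=1 B=8 C=11)
Step 2: empty(C) -> (A=1 B=8 C=0)
Step 3: fill(A) -> (A=3 B=8 C=0)
Step 4: empty(A) -> (A=0 B=8 C=0)
Step 5: pour(B -> C) -> (A=0 B=0 C=8)

Answer: 0 0 8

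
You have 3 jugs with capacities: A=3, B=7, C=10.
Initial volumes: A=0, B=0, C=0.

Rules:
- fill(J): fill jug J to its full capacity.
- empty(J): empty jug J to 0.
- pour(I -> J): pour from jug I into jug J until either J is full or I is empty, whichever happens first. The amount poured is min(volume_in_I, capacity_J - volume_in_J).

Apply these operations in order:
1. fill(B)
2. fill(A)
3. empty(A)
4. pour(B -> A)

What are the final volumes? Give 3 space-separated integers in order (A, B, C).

Step 1: fill(B) -> (A=0 B=7 C=0)
Step 2: fill(A) -> (A=3 B=7 C=0)
Step 3: empty(A) -> (A=0 B=7 C=0)
Step 4: pour(B -> A) -> (A=3 B=4 C=0)

Answer: 3 4 0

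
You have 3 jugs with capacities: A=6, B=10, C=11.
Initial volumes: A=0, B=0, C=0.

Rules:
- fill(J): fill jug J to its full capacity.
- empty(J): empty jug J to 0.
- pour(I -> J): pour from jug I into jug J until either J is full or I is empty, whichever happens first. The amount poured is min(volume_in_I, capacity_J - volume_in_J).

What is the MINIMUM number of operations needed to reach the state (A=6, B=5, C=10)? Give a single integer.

BFS from (A=0, B=0, C=0). One shortest path:
  1. fill(C) -> (A=0 B=0 C=11)
  2. pour(C -> B) -> (A=0 B=10 C=1)
  3. pour(C -> A) -> (A=1 B=10 C=0)
  4. pour(B -> C) -> (A=1 B=0 C=10)
  5. fill(B) -> (A=1 B=10 C=10)
  6. pour(B -> A) -> (A=6 B=5 C=10)
Reached target in 6 moves.

Answer: 6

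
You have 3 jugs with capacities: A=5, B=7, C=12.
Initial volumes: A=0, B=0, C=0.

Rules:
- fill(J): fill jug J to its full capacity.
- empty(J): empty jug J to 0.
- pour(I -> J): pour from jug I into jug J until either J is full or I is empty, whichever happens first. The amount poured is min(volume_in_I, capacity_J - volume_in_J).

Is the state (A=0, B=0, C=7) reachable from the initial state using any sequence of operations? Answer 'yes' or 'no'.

BFS from (A=0, B=0, C=0):
  1. fill(B) -> (A=0 B=7 C=0)
  2. pour(B -> C) -> (A=0 B=0 C=7)
Target reached → yes.

Answer: yes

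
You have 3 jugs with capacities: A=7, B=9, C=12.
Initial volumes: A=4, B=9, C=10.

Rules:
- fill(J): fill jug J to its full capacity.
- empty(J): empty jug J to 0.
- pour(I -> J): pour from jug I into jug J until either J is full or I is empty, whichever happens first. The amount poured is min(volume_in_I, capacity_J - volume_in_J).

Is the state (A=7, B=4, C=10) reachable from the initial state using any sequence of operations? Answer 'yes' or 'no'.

BFS from (A=4, B=9, C=10):
  1. empty(B) -> (A=4 B=0 C=10)
  2. pour(A -> B) -> (A=0 B=4 C=10)
  3. fill(A) -> (A=7 B=4 C=10)
Target reached → yes.

Answer: yes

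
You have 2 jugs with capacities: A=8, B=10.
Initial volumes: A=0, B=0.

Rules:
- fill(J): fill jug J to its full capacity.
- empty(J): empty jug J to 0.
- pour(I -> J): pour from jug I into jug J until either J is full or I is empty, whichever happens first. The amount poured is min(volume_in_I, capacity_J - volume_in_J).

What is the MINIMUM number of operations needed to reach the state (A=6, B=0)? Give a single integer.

BFS from (A=0, B=0). One shortest path:
  1. fill(A) -> (A=8 B=0)
  2. pour(A -> B) -> (A=0 B=8)
  3. fill(A) -> (A=8 B=8)
  4. pour(A -> B) -> (A=6 B=10)
  5. empty(B) -> (A=6 B=0)
Reached target in 5 moves.

Answer: 5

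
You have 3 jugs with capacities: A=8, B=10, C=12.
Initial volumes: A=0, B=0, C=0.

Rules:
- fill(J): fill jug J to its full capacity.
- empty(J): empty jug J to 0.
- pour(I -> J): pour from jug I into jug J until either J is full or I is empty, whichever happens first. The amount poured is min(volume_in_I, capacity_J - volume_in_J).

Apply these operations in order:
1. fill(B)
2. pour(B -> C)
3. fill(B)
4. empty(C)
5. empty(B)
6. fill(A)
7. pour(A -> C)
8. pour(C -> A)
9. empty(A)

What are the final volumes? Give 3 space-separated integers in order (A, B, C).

Answer: 0 0 0

Derivation:
Step 1: fill(B) -> (A=0 B=10 C=0)
Step 2: pour(B -> C) -> (A=0 B=0 C=10)
Step 3: fill(B) -> (A=0 B=10 C=10)
Step 4: empty(C) -> (A=0 B=10 C=0)
Step 5: empty(B) -> (A=0 B=0 C=0)
Step 6: fill(A) -> (A=8 B=0 C=0)
Step 7: pour(A -> C) -> (A=0 B=0 C=8)
Step 8: pour(C -> A) -> (A=8 B=0 C=0)
Step 9: empty(A) -> (A=0 B=0 C=0)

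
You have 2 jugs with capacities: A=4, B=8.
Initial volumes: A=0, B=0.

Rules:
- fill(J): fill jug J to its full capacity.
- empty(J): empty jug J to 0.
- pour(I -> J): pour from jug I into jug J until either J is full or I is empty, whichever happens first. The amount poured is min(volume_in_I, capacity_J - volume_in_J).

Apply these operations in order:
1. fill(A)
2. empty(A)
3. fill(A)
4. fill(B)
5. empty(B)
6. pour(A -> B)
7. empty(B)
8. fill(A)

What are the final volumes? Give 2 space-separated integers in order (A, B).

Step 1: fill(A) -> (A=4 B=0)
Step 2: empty(A) -> (A=0 B=0)
Step 3: fill(A) -> (A=4 B=0)
Step 4: fill(B) -> (A=4 B=8)
Step 5: empty(B) -> (A=4 B=0)
Step 6: pour(A -> B) -> (A=0 B=4)
Step 7: empty(B) -> (A=0 B=0)
Step 8: fill(A) -> (A=4 B=0)

Answer: 4 0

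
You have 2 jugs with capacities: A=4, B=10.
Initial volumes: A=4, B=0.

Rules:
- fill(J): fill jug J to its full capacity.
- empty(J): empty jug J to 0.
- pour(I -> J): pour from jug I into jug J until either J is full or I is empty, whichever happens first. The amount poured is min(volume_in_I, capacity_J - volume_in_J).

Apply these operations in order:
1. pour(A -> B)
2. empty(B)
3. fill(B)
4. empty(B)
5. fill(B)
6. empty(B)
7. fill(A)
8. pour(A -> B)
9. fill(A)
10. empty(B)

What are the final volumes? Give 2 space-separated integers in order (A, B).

Answer: 4 0

Derivation:
Step 1: pour(A -> B) -> (A=0 B=4)
Step 2: empty(B) -> (A=0 B=0)
Step 3: fill(B) -> (A=0 B=10)
Step 4: empty(B) -> (A=0 B=0)
Step 5: fill(B) -> (A=0 B=10)
Step 6: empty(B) -> (A=0 B=0)
Step 7: fill(A) -> (A=4 B=0)
Step 8: pour(A -> B) -> (A=0 B=4)
Step 9: fill(A) -> (A=4 B=4)
Step 10: empty(B) -> (A=4 B=0)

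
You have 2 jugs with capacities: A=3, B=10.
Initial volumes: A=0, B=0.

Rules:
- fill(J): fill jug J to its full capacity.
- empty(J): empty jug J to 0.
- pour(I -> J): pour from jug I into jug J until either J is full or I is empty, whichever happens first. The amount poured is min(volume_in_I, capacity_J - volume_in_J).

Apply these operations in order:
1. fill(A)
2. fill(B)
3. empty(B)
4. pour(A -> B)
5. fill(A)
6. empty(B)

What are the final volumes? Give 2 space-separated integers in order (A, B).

Answer: 3 0

Derivation:
Step 1: fill(A) -> (A=3 B=0)
Step 2: fill(B) -> (A=3 B=10)
Step 3: empty(B) -> (A=3 B=0)
Step 4: pour(A -> B) -> (A=0 B=3)
Step 5: fill(A) -> (A=3 B=3)
Step 6: empty(B) -> (A=3 B=0)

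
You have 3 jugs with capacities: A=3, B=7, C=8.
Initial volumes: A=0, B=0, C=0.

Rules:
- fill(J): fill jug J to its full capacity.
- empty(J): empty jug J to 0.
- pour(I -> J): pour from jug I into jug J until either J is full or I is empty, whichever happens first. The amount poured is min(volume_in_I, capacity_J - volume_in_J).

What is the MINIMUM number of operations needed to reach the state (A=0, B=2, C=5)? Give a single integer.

BFS from (A=0, B=0, C=0). One shortest path:
  1. fill(A) -> (A=3 B=0 C=0)
  2. fill(B) -> (A=3 B=7 C=0)
  3. pour(A -> C) -> (A=0 B=7 C=3)
  4. pour(B -> C) -> (A=0 B=2 C=8)
  5. pour(C -> A) -> (A=3 B=2 C=5)
  6. empty(A) -> (A=0 B=2 C=5)
Reached target in 6 moves.

Answer: 6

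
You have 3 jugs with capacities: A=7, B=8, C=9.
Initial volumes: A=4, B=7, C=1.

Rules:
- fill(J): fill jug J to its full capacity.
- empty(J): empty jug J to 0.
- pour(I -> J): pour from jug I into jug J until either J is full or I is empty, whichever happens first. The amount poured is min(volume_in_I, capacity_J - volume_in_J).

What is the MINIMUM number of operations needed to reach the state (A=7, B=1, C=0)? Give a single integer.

BFS from (A=4, B=7, C=1). One shortest path:
  1. fill(A) -> (A=7 B=7 C=1)
  2. empty(B) -> (A=7 B=0 C=1)
  3. pour(C -> B) -> (A=7 B=1 C=0)
Reached target in 3 moves.

Answer: 3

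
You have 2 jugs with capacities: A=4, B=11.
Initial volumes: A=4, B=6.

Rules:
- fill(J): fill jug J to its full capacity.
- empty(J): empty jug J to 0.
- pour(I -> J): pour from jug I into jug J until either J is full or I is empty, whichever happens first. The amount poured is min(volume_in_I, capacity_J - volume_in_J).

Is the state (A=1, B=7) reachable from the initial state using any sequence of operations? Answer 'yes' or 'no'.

BFS explored all 30 reachable states.
Reachable set includes: (0,0), (0,1), (0,2), (0,3), (0,4), (0,5), (0,6), (0,7), (0,8), (0,9), (0,10), (0,11) ...
Target (A=1, B=7) not in reachable set → no.

Answer: no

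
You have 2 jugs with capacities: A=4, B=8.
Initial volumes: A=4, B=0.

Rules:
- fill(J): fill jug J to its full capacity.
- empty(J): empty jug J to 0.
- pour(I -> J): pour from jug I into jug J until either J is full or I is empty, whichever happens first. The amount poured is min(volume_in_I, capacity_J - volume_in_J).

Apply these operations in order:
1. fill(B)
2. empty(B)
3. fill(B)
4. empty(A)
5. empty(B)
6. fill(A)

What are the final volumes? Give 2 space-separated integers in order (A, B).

Step 1: fill(B) -> (A=4 B=8)
Step 2: empty(B) -> (A=4 B=0)
Step 3: fill(B) -> (A=4 B=8)
Step 4: empty(A) -> (A=0 B=8)
Step 5: empty(B) -> (A=0 B=0)
Step 6: fill(A) -> (A=4 B=0)

Answer: 4 0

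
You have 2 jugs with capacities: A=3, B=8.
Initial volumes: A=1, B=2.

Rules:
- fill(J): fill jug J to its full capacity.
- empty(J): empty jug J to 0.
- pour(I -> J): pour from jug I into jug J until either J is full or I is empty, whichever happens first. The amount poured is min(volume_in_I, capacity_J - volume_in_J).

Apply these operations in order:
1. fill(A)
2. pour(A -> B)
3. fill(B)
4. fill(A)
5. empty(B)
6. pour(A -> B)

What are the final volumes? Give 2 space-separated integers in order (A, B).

Step 1: fill(A) -> (A=3 B=2)
Step 2: pour(A -> B) -> (A=0 B=5)
Step 3: fill(B) -> (A=0 B=8)
Step 4: fill(A) -> (A=3 B=8)
Step 5: empty(B) -> (A=3 B=0)
Step 6: pour(A -> B) -> (A=0 B=3)

Answer: 0 3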